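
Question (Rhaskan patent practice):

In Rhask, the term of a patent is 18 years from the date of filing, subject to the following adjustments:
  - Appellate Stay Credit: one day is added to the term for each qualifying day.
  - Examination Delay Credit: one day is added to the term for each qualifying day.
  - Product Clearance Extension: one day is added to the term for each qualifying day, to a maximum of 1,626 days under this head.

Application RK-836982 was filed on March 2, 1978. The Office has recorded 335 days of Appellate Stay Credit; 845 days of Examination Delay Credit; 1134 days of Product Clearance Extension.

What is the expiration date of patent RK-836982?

Base term: filing date + 18 years → 2 March 1996.
Appellate Stay Credit: +335 days → 31 January 1997.
Examination Delay Credit: +845 days → 26 May 1999.
Product Clearance Extension: 1134 days (within the 1626-day cap) → +1134 days → 3 July 2002.

July 3, 2002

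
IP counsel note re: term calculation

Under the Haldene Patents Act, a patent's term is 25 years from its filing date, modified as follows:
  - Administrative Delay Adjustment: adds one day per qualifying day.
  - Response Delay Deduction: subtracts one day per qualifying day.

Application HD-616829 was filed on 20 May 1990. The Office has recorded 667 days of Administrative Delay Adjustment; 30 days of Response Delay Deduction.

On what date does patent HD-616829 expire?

Base term: filing date + 25 years → 20 May 2015.
Administrative Delay Adjustment: +667 days → 17 March 2017.
Response Delay Deduction: −30 days → 15 February 2017.

February 15, 2017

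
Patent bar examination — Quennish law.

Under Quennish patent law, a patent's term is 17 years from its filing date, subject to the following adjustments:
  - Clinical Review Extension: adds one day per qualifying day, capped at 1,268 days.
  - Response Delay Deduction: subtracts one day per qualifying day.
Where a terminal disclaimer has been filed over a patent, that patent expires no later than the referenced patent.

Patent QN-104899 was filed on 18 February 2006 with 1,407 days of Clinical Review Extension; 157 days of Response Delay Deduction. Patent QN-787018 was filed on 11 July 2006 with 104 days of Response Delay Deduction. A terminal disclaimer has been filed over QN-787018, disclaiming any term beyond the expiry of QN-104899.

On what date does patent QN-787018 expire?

March 29, 2023

Natural term of QN-787018:
  Base: filing + 17 years → 11 July 2023.
  Response Delay Deduction: −104 days → 29 March 2023.
Expiry of referenced patent QN-104899:
  Base: filing + 17 years → 18 February 2023.
  Clinical Review Extension: 1407 days claimed exceeds the 1268-day cap, so +1268 days → 9 August 2026.
  Response Delay Deduction: −157 days → 5 March 2026.
Terminal disclaimer: QN-787018 expires on the earlier of 29 March 2023 and 5 March 2026.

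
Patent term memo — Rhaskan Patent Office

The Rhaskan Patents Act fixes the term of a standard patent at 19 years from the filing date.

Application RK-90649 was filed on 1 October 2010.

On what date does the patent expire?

October 1, 2029

Filing date + 19 years → 1 October 2029.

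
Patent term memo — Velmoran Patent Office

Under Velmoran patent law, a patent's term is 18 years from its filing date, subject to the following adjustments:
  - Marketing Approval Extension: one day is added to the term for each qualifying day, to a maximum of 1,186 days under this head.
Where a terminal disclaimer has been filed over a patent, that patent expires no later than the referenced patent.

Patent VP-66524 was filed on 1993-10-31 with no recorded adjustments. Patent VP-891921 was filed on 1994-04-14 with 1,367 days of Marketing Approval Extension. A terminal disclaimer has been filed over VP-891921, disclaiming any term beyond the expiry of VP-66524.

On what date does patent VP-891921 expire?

Natural term of VP-891921:
  Base: filing + 18 years → 14 April 2012.
  Marketing Approval Extension: 1367 days claimed exceeds the 1186-day cap, so +1186 days → 14 July 2015.
Expiry of referenced patent VP-66524:
  Base: filing + 18 years → 31 October 2011.
Terminal disclaimer: VP-891921 expires on the earlier of 14 July 2015 and 31 October 2011.

2011-10-31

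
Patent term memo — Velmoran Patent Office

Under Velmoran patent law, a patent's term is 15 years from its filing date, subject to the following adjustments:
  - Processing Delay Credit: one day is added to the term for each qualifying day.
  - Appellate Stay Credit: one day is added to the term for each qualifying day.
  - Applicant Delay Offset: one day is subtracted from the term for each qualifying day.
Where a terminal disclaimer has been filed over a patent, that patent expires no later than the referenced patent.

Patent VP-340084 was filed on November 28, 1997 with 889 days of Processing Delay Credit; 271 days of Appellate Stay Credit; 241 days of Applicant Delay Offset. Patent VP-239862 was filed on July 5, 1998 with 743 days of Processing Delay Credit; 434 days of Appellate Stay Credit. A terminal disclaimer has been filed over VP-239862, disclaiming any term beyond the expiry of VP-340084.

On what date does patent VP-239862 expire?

Natural term of VP-239862:
  Base: filing + 15 years → 5 July 2013.
  Processing Delay Credit: +743 days → 18 July 2015.
  Appellate Stay Credit: +434 days → 24 September 2016.
Expiry of referenced patent VP-340084:
  Base: filing + 15 years → 28 November 2012.
  Processing Delay Credit: +889 days → 6 May 2015.
  Appellate Stay Credit: +271 days → 1 February 2016.
  Applicant Delay Offset: −241 days → 5 June 2015.
Terminal disclaimer: VP-239862 expires on the earlier of 24 September 2016 and 5 June 2015.

2015-06-05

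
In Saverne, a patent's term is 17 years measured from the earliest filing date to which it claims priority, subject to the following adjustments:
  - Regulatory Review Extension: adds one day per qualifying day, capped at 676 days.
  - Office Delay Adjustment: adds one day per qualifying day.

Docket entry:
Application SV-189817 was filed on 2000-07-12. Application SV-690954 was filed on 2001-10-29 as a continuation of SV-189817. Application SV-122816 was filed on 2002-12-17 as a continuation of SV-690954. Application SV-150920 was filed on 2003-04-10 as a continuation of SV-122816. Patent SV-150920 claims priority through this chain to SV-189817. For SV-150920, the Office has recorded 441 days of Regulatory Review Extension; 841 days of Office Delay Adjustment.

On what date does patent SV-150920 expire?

Earliest priority filing: 12 July 2000.
Base term: 12 July 2000 + 17 years → 12 July 2017.
Regulatory Review Extension: 441 days (within the 676-day cap) → +441 days → 26 September 2018.
Office Delay Adjustment: +841 days → 14 January 2021.

2021-01-14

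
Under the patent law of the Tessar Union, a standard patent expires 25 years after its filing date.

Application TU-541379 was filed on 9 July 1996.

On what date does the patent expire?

Filing date + 25 years → 9 July 2021.

July 9, 2021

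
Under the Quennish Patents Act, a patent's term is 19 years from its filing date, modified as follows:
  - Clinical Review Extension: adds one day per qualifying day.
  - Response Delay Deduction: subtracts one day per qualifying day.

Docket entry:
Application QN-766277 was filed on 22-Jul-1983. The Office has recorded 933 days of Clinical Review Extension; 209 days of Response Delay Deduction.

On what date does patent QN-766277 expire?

Base term: filing date + 19 years → 22 July 2002.
Clinical Review Extension: +933 days → 9 February 2005.
Response Delay Deduction: −209 days → 15 July 2004.

July 15, 2004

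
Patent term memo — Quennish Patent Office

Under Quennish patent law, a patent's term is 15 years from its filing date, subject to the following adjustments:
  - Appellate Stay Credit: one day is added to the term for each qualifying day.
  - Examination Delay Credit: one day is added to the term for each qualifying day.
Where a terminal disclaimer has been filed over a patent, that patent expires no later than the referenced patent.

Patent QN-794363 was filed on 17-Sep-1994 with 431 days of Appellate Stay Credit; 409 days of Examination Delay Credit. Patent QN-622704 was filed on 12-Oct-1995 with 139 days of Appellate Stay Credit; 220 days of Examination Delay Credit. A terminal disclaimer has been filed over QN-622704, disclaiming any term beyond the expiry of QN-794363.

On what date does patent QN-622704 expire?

October 6, 2011

Natural term of QN-622704:
  Base: filing + 15 years → 12 October 2010.
  Appellate Stay Credit: +139 days → 28 February 2011.
  Examination Delay Credit: +220 days → 6 October 2011.
Expiry of referenced patent QN-794363:
  Base: filing + 15 years → 17 September 2009.
  Appellate Stay Credit: +431 days → 22 November 2010.
  Examination Delay Credit: +409 days → 5 January 2012.
Terminal disclaimer: QN-622704 expires on the earlier of 6 October 2011 and 5 January 2012.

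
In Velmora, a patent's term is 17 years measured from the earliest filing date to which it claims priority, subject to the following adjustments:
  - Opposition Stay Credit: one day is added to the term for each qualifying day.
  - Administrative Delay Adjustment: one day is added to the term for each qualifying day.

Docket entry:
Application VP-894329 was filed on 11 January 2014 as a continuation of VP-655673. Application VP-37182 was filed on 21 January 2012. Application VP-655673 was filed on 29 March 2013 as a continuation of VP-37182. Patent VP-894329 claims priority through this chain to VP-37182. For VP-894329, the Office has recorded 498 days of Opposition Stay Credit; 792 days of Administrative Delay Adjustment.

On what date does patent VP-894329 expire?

Earliest priority filing: 21 January 2012.
Base term: 21 January 2012 + 17 years → 21 January 2029.
Opposition Stay Credit: +498 days → 3 June 2030.
Administrative Delay Adjustment: +792 days → 3 August 2032.

August 3, 2032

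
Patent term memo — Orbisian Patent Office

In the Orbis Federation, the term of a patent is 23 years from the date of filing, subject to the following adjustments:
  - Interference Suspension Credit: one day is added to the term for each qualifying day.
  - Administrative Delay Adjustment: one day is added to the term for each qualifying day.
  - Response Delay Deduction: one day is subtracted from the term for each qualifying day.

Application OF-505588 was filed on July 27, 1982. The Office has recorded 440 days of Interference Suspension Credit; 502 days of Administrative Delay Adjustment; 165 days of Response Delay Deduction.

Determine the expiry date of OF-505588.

Base term: filing date + 23 years → 27 July 2005.
Interference Suspension Credit: +440 days → 10 October 2006.
Administrative Delay Adjustment: +502 days → 24 February 2008.
Response Delay Deduction: −165 days → 12 September 2007.

2007-09-12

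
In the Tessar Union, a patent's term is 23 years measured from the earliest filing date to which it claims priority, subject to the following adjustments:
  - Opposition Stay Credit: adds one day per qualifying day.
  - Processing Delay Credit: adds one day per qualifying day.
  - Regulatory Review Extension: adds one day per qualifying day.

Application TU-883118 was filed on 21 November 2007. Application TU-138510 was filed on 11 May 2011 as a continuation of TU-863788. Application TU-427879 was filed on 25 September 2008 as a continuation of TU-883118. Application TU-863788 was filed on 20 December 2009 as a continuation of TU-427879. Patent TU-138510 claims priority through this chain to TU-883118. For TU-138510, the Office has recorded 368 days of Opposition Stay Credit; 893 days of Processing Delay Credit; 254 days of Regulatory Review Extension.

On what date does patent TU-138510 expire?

Earliest priority filing: 21 November 2007.
Base term: 21 November 2007 + 23 years → 21 November 2030.
Opposition Stay Credit: +368 days → 24 November 2031.
Processing Delay Credit: +893 days → 5 May 2034.
Regulatory Review Extension: +254 days → 14 January 2035.

January 14, 2035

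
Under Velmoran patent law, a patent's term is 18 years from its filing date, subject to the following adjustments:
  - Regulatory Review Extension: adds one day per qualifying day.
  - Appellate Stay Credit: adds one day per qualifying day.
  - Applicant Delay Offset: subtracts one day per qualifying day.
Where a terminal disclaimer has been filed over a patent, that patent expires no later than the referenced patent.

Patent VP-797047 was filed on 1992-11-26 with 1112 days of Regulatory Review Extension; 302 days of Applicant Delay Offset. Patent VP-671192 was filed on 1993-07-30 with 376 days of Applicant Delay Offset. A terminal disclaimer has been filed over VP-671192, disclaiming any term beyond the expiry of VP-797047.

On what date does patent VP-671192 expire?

July 19, 2010

Natural term of VP-671192:
  Base: filing + 18 years → 30 July 2011.
  Applicant Delay Offset: −376 days → 19 July 2010.
Expiry of referenced patent VP-797047:
  Base: filing + 18 years → 26 November 2010.
  Regulatory Review Extension: +1112 days → 12 December 2013.
  Applicant Delay Offset: −302 days → 13 February 2013.
Terminal disclaimer: VP-671192 expires on the earlier of 19 July 2010 and 13 February 2013.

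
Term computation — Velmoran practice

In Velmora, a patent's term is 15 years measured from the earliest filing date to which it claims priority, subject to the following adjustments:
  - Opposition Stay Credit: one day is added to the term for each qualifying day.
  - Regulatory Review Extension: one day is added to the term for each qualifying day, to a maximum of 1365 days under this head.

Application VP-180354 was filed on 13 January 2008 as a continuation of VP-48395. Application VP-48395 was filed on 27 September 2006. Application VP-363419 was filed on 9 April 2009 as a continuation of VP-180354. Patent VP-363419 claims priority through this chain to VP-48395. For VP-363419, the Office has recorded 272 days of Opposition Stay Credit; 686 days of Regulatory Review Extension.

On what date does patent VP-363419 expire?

2024-05-12

Earliest priority filing: 27 September 2006.
Base term: 27 September 2006 + 15 years → 27 September 2021.
Opposition Stay Credit: +272 days → 26 June 2022.
Regulatory Review Extension: 686 days (within the 1365-day cap) → +686 days → 12 May 2024.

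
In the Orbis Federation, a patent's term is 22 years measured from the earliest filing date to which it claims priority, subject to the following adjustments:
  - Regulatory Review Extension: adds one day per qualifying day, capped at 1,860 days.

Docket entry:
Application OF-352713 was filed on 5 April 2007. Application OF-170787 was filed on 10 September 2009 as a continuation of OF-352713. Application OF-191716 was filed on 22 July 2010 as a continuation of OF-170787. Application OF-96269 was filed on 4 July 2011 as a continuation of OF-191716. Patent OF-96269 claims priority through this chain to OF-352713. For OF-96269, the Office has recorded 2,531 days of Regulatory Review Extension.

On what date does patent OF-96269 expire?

Earliest priority filing: 5 April 2007.
Base term: 5 April 2007 + 22 years → 5 April 2029.
Regulatory Review Extension: 2531 days claimed exceeds the 1860-day cap, so +1860 days → 9 May 2034.

May 9, 2034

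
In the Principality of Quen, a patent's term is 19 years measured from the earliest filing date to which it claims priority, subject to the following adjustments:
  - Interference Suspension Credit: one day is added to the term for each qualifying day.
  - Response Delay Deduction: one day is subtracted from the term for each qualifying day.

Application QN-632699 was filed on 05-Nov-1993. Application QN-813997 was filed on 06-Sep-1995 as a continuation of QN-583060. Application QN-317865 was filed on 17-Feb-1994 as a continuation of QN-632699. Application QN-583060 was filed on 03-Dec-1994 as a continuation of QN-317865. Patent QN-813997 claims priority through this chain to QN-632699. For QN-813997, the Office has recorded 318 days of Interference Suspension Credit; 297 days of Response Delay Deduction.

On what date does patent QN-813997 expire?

Earliest priority filing: 5 November 1993.
Base term: 5 November 1993 + 19 years → 5 November 2012.
Interference Suspension Credit: +318 days → 19 September 2013.
Response Delay Deduction: −297 days → 26 November 2012.

2012-11-26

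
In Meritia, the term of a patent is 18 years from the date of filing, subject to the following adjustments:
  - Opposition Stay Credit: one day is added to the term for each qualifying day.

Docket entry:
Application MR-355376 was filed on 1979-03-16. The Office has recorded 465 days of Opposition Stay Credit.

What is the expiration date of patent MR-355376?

Base term: filing date + 18 years → 16 March 1997.
Opposition Stay Credit: +465 days → 24 June 1998.

1998-06-24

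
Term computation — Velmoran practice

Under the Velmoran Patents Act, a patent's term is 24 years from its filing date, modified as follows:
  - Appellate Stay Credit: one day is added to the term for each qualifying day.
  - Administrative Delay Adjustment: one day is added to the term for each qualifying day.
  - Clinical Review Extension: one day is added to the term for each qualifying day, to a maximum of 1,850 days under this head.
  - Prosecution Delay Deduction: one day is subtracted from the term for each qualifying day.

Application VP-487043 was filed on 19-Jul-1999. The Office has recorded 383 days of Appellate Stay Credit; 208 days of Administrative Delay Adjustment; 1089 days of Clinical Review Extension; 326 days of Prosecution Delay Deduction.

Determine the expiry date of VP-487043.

April 3, 2027

Base term: filing date + 24 years → 19 July 2023.
Appellate Stay Credit: +383 days → 5 August 2024.
Administrative Delay Adjustment: +208 days → 1 March 2025.
Clinical Review Extension: 1089 days (within the 1850-day cap) → +1089 days → 23 February 2028.
Prosecution Delay Deduction: −326 days → 3 April 2027.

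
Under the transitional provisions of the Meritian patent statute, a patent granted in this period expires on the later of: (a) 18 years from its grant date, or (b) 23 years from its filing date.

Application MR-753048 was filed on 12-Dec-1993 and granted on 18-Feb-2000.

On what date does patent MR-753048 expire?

2018-02-18

(a) grant + 18 years → 18 February 2018.
(b) filing + 23 years → 12 December 2016.
Later of the two: 18 February 2018.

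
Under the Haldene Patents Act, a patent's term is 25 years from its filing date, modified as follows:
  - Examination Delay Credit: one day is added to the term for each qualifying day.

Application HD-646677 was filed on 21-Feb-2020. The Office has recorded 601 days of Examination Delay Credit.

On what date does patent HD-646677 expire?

Base term: filing date + 25 years → 21 February 2045.
Examination Delay Credit: +601 days → 15 October 2046.

2046-10-15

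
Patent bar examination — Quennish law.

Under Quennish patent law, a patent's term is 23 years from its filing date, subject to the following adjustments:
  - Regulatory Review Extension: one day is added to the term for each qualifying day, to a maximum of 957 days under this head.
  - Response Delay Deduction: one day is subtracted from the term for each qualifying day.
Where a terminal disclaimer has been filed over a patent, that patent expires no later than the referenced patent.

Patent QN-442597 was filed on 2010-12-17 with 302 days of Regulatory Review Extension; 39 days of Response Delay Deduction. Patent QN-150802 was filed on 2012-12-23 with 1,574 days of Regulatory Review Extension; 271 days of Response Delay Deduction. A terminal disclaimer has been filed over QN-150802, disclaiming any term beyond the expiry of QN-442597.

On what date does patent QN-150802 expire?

Natural term of QN-150802:
  Base: filing + 23 years → 23 December 2035.
  Regulatory Review Extension: 1574 days claimed exceeds the 957-day cap, so +957 days → 6 August 2038.
  Response Delay Deduction: −271 days → 8 November 2037.
Expiry of referenced patent QN-442597:
  Base: filing + 23 years → 17 December 2033.
  Regulatory Review Extension: 302 days (within the 957-day cap) → +302 days → 15 October 2034.
  Response Delay Deduction: −39 days → 6 September 2034.
Terminal disclaimer: QN-150802 expires on the earlier of 8 November 2037 and 6 September 2034.

2034-09-06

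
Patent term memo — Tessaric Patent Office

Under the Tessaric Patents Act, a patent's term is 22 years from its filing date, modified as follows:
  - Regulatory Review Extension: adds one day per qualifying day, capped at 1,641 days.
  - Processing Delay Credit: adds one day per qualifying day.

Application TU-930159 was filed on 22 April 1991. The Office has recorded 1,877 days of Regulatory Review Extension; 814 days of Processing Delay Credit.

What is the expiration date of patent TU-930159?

Base term: filing date + 22 years → 22 April 2013.
Regulatory Review Extension: 1877 days claimed exceeds the 1641-day cap, so +1641 days → 19 October 2017.
Processing Delay Credit: +814 days → 11 January 2020.

2020-01-11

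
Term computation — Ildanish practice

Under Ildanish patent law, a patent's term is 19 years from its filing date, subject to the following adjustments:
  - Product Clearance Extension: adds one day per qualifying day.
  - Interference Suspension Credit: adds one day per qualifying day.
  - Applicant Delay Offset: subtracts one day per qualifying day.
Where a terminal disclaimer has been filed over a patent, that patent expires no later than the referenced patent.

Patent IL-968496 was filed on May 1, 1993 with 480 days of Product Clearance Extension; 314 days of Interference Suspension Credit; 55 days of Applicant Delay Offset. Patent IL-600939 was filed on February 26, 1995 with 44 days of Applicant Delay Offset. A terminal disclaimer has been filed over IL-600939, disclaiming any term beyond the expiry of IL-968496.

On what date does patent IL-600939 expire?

2014-01-13

Natural term of IL-600939:
  Base: filing + 19 years → 26 February 2014.
  Applicant Delay Offset: −44 days → 13 January 2014.
Expiry of referenced patent IL-968496:
  Base: filing + 19 years → 1 May 2012.
  Product Clearance Extension: +480 days → 24 August 2013.
  Interference Suspension Credit: +314 days → 4 July 2014.
  Applicant Delay Offset: −55 days → 10 May 2014.
Terminal disclaimer: IL-600939 expires on the earlier of 13 January 2014 and 10 May 2014.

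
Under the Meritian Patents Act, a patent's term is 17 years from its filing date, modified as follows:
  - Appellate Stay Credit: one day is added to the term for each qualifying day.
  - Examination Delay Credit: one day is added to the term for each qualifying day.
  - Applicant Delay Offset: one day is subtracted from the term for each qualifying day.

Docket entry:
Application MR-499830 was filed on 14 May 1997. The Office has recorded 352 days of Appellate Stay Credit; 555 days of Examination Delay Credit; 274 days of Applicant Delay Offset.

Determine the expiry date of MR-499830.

Base term: filing date + 17 years → 14 May 2014.
Appellate Stay Credit: +352 days → 1 May 2015.
Examination Delay Credit: +555 days → 6 November 2016.
Applicant Delay Offset: −274 days → 6 February 2016.

February 6, 2016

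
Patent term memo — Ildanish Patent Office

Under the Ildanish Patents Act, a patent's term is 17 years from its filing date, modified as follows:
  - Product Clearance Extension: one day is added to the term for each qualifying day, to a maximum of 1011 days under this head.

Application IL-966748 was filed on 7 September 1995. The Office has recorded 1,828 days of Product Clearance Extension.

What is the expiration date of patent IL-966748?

Base term: filing date + 17 years → 7 September 2012.
Product Clearance Extension: 1828 days claimed exceeds the 1011-day cap, so +1011 days → 15 June 2015.

June 15, 2015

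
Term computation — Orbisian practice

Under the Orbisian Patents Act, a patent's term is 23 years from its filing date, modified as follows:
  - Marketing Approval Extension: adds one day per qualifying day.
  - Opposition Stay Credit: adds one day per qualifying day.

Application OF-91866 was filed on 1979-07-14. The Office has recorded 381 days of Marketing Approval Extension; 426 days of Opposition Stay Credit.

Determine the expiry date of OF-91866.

September 28, 2004

Base term: filing date + 23 years → 14 July 2002.
Marketing Approval Extension: +381 days → 30 July 2003.
Opposition Stay Credit: +426 days → 28 September 2004.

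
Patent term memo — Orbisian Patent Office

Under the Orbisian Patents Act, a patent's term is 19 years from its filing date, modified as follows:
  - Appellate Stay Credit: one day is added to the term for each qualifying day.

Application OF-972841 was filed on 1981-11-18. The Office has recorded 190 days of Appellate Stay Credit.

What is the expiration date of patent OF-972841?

May 27, 2001

Base term: filing date + 19 years → 18 November 2000.
Appellate Stay Credit: +190 days → 27 May 2001.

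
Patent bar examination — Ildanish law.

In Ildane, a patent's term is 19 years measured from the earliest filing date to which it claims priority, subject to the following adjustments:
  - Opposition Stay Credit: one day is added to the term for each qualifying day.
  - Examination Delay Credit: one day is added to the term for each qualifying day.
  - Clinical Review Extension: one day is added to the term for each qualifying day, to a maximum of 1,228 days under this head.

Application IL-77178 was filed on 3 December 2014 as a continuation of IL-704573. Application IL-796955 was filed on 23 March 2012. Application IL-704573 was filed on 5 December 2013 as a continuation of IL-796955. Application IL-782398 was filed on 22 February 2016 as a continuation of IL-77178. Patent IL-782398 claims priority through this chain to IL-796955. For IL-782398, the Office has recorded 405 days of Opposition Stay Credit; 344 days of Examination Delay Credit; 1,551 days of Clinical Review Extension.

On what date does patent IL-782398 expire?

August 20, 2036

Earliest priority filing: 23 March 2012.
Base term: 23 March 2012 + 19 years → 23 March 2031.
Opposition Stay Credit: +405 days → 1 May 2032.
Examination Delay Credit: +344 days → 10 April 2033.
Clinical Review Extension: 1551 days claimed exceeds the 1228-day cap, so +1228 days → 20 August 2036.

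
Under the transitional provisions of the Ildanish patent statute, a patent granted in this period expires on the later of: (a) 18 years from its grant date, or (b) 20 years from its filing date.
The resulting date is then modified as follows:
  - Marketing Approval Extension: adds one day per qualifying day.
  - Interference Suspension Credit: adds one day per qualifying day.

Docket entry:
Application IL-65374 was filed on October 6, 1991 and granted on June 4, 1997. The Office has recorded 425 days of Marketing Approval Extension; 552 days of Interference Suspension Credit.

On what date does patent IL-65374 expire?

2018-02-05

(a) grant + 18 years → 4 June 2015.
(b) filing + 20 years → 6 October 2011.
Later of the two: 4 June 2015.
Marketing Approval Extension: +425 days → 2 August 2016.
Interference Suspension Credit: +552 days → 5 February 2018.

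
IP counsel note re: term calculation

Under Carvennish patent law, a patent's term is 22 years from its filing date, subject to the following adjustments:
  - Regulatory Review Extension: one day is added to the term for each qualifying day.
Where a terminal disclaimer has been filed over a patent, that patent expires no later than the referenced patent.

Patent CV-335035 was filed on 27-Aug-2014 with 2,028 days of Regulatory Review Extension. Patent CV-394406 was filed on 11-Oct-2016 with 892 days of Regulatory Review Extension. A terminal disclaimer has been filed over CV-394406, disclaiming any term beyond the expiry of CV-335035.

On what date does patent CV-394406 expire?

2041-03-21

Natural term of CV-394406:
  Base: filing + 22 years → 11 October 2038.
  Regulatory Review Extension: +892 days → 21 March 2041.
Expiry of referenced patent CV-335035:
  Base: filing + 22 years → 27 August 2036.
  Regulatory Review Extension: +2028 days → 17 March 2042.
Terminal disclaimer: CV-394406 expires on the earlier of 21 March 2041 and 17 March 2042.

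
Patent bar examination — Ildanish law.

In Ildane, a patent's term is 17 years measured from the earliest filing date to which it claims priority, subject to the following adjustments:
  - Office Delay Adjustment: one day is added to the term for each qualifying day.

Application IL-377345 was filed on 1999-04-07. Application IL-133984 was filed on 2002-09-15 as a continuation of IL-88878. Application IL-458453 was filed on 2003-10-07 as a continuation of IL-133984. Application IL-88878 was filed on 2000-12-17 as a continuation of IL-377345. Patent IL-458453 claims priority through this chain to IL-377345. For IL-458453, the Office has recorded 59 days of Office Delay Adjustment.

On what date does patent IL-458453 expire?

Earliest priority filing: 7 April 1999.
Base term: 7 April 1999 + 17 years → 7 April 2016.
Office Delay Adjustment: +59 days → 5 June 2016.

2016-06-05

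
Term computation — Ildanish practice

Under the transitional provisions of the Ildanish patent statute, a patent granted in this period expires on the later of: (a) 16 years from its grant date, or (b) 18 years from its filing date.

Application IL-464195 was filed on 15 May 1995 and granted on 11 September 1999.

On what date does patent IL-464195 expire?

(a) grant + 16 years → 11 September 2015.
(b) filing + 18 years → 15 May 2013.
Later of the two: 11 September 2015.

2015-09-11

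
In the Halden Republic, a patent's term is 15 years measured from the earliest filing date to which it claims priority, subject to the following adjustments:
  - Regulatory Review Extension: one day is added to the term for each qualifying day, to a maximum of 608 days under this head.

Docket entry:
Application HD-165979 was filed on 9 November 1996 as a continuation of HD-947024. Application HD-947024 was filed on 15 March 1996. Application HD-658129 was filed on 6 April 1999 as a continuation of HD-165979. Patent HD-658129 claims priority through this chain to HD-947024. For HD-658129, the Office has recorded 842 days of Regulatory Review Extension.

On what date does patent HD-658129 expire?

Earliest priority filing: 15 March 1996.
Base term: 15 March 1996 + 15 years → 15 March 2011.
Regulatory Review Extension: 842 days claimed exceeds the 608-day cap, so +608 days → 12 November 2012.

November 12, 2012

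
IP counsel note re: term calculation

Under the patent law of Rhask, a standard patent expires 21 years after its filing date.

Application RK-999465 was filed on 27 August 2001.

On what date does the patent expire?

Filing date + 21 years → 27 August 2022.

August 27, 2022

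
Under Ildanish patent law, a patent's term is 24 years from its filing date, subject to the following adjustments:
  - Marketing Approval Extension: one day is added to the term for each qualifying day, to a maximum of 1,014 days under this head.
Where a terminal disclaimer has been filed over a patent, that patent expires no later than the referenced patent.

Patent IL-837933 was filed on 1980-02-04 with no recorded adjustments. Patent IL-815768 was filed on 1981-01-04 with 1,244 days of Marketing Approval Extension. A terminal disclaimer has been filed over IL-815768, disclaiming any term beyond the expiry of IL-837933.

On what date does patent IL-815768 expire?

2004-02-04

Natural term of IL-815768:
  Base: filing + 24 years → 4 January 2005.
  Marketing Approval Extension: 1244 days claimed exceeds the 1014-day cap, so +1014 days → 15 October 2007.
Expiry of referenced patent IL-837933:
  Base: filing + 24 years → 4 February 2004.
Terminal disclaimer: IL-815768 expires on the earlier of 15 October 2007 and 4 February 2004.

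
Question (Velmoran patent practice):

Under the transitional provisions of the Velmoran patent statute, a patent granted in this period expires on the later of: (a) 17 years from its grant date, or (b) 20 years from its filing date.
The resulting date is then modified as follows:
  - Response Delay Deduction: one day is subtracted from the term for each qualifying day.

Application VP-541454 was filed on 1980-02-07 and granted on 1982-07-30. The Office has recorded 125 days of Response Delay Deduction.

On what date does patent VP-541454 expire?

(a) grant + 17 years → 30 July 1999.
(b) filing + 20 years → 7 February 2000.
Later of the two: 7 February 2000.
Response Delay Deduction: −125 days → 5 October 1999.

1999-10-05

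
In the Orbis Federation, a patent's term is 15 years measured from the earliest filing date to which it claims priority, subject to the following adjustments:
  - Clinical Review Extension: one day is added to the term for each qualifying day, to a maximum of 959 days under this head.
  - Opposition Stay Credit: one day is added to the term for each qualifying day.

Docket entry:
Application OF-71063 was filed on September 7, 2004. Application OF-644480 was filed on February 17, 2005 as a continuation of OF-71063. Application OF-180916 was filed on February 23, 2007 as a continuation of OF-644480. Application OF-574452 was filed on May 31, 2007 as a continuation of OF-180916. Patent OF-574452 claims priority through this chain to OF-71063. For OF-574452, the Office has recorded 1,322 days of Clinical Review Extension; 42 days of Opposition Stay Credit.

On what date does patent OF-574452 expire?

2022-06-04

Earliest priority filing: 7 September 2004.
Base term: 7 September 2004 + 15 years → 7 September 2019.
Clinical Review Extension: 1322 days claimed exceeds the 959-day cap, so +959 days → 23 April 2022.
Opposition Stay Credit: +42 days → 4 June 2022.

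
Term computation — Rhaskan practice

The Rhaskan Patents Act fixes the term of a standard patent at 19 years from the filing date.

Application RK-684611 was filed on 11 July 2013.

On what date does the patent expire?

Filing date + 19 years → 11 July 2032.

July 11, 2032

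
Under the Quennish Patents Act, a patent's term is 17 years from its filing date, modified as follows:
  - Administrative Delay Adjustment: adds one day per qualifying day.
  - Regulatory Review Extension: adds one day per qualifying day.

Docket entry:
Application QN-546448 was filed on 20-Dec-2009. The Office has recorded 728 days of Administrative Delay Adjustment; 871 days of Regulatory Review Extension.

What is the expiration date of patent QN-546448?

Base term: filing date + 17 years → 20 December 2026.
Administrative Delay Adjustment: +728 days → 17 December 2028.
Regulatory Review Extension: +871 days → 7 May 2031.

2031-05-07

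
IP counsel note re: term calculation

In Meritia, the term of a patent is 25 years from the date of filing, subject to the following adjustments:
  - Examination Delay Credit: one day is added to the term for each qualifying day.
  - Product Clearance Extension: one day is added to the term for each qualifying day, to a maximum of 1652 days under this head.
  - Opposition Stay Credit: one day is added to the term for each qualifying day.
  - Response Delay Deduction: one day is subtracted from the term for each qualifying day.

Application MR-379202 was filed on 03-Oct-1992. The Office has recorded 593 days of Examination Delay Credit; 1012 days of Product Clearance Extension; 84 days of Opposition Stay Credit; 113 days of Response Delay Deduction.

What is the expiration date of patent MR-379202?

Base term: filing date + 25 years → 3 October 2017.
Examination Delay Credit: +593 days → 19 May 2019.
Product Clearance Extension: 1012 days (within the 1652-day cap) → +1012 days → 24 February 2022.
Opposition Stay Credit: +84 days → 19 May 2022.
Response Delay Deduction: −113 days → 26 January 2022.

2022-01-26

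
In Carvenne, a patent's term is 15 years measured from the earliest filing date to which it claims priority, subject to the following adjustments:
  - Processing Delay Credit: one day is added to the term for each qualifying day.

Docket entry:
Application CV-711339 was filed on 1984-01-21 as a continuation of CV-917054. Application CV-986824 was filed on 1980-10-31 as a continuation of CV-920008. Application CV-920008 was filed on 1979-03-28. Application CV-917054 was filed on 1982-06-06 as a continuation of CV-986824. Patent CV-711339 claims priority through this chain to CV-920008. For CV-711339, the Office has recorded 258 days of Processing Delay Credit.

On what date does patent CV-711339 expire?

Earliest priority filing: 28 March 1979.
Base term: 28 March 1979 + 15 years → 28 March 1994.
Processing Delay Credit: +258 days → 11 December 1994.

December 11, 1994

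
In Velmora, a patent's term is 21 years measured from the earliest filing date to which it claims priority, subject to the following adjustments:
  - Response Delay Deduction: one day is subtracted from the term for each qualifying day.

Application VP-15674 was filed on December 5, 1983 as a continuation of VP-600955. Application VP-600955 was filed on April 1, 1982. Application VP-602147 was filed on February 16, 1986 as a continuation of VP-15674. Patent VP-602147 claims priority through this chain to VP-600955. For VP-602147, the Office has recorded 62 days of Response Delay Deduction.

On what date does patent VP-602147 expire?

January 29, 2003

Earliest priority filing: 1 April 1982.
Base term: 1 April 1982 + 21 years → 1 April 2003.
Response Delay Deduction: −62 days → 29 January 2003.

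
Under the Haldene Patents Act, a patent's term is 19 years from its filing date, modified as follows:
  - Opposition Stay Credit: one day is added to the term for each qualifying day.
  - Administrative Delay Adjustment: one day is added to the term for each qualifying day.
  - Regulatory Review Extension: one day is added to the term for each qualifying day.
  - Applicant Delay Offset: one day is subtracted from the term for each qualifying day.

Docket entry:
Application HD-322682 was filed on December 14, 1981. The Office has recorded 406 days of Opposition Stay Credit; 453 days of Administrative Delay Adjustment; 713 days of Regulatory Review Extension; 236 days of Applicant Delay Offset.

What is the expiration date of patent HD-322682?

Base term: filing date + 19 years → 14 December 2000.
Opposition Stay Credit: +406 days → 24 January 2002.
Administrative Delay Adjustment: +453 days → 22 April 2003.
Regulatory Review Extension: +713 days → 4 April 2005.
Applicant Delay Offset: −236 days → 11 August 2004.

2004-08-11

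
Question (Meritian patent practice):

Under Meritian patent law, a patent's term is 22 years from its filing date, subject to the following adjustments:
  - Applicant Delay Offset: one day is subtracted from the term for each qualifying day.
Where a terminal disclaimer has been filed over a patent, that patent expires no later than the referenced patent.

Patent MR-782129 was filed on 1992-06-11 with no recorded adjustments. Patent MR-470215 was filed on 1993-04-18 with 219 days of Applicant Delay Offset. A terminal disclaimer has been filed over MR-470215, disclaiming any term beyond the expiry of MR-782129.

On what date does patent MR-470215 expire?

June 11, 2014

Natural term of MR-470215:
  Base: filing + 22 years → 18 April 2015.
  Applicant Delay Offset: −219 days → 11 September 2014.
Expiry of referenced patent MR-782129:
  Base: filing + 22 years → 11 June 2014.
Terminal disclaimer: MR-470215 expires on the earlier of 11 September 2014 and 11 June 2014.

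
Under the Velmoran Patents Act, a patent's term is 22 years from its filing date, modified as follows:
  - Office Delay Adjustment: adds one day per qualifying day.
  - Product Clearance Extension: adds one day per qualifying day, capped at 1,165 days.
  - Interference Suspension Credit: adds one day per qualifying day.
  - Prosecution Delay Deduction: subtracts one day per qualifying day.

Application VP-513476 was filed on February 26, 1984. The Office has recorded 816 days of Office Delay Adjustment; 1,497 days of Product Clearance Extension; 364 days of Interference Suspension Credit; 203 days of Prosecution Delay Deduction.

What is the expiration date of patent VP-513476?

Base term: filing date + 22 years → 26 February 2006.
Office Delay Adjustment: +816 days → 22 May 2008.
Product Clearance Extension: 1497 days claimed exceeds the 1165-day cap, so +1165 days → 31 July 2011.
Interference Suspension Credit: +364 days → 29 July 2012.
Prosecution Delay Deduction: −203 days → 8 January 2012.

January 8, 2012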